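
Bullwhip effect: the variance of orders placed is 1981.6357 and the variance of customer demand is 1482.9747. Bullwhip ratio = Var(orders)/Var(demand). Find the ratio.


BW = 1981.6357 / 1482.9747 = 1.3363

1.3363


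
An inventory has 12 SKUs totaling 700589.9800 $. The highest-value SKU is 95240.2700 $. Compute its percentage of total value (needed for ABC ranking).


Top item = 95240.2700
Total = 700589.9800
Percentage = 95240.2700 / 700589.9800 * 100 = 13.5943

13.5943%


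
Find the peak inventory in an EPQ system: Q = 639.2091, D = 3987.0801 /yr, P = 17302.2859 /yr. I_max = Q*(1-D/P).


D/P = 0.2304
1 - D/P = 0.7696
I_max = 639.2091 * 0.7696 = 491.9119

491.9119 units


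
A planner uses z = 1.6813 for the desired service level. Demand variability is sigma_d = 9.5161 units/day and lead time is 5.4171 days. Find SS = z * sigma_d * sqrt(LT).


sqrt(LT) = sqrt(5.4171) = 2.3275
SS = 1.6813 * 9.5161 * 2.3275 = 37.2381

37.2381 units


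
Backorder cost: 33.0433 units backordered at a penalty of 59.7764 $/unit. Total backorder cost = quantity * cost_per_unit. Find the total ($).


Total = 33.0433 * 59.7764 = 1975.2095

1975.2095 $


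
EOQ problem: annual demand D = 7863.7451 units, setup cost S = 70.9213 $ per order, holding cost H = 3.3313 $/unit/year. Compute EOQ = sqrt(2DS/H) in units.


2*D*S = 2 * 7863.7451 * 70.9213 = 1115414.0507
2*D*S/H = 334828.4606
EOQ = sqrt(334828.4606) = 578.6436

578.6436 units


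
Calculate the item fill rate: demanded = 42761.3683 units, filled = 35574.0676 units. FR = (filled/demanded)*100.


FR = 35574.0676 / 42761.3683 * 100 = 83.1921

83.1921%


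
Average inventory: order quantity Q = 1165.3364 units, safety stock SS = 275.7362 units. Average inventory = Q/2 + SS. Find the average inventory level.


Q/2 = 582.6682
Avg = 582.6682 + 275.7362 = 858.4044

858.4044 units


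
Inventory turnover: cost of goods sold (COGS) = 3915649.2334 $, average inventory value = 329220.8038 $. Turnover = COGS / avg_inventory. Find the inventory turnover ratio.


Turnover = 3915649.2334 / 329220.8038 = 11.8937

11.8937


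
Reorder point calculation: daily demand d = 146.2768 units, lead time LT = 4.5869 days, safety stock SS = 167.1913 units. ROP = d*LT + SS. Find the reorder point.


d*LT = 146.2768 * 4.5869 = 670.9571
ROP = 670.9571 + 167.1913 = 838.1484

838.1484 units


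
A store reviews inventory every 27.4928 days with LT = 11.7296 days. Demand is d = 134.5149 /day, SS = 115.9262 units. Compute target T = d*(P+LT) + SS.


P + LT = 39.2224
d*(P+LT) = 134.5149 * 39.2224 = 5275.9972
T = 5275.9972 + 115.9262 = 5391.9234

5391.9234 units


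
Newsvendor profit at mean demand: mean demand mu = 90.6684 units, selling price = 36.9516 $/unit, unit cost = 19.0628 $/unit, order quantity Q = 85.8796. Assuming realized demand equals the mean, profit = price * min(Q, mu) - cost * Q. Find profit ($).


Sales at mu = min(85.8796, 90.6684) = 85.8796
Revenue = 36.9516 * 85.8796 = 3173.3886
Total cost = 19.0628 * 85.8796 = 1637.1056
Profit = 3173.3886 - 1637.1056 = 1536.2830

1536.2830 $


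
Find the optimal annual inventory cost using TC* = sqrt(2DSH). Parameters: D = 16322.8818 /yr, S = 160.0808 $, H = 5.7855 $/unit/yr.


2*D*S*H = 30234791.3121
TC* = sqrt(30234791.3121) = 5498.6172

5498.6172 $/yr


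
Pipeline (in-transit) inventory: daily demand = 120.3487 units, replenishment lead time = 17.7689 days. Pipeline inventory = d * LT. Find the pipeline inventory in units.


Pipeline = 120.3487 * 17.7689 = 2138.4640

2138.4640 units


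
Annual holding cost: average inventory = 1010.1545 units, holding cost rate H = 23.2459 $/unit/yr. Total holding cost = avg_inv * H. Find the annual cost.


Cost = 1010.1545 * 23.2459 = 23481.9505

23481.9505 $/yr


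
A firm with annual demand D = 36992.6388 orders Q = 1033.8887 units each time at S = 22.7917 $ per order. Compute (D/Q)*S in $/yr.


Number of orders = D/Q = 35.7801
Cost = 35.7801 * 22.7917 = 815.4893

815.4893 $/yr


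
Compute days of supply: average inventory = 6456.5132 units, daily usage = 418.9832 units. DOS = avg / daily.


DOS = 6456.5132 / 418.9832 = 15.4100

15.4100 days


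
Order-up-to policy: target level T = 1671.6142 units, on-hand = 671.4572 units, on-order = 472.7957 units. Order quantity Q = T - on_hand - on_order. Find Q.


Inventory position = OH + OO = 671.4572 + 472.7957 = 1144.2529
Q = 1671.6142 - 1144.2529 = 527.3613

527.3613 units


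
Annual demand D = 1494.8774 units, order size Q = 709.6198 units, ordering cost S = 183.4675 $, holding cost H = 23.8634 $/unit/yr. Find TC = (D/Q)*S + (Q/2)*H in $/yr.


Ordering cost = D*S/Q = 386.4907
Holding cost = Q*H/2 = 8466.9706
TC = 386.4907 + 8466.9706 = 8853.4612

8853.4612 $/yr


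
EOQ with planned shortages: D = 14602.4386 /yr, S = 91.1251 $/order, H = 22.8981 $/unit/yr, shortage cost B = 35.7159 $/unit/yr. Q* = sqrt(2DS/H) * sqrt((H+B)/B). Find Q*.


sqrt(2DS/H) = 340.9157
sqrt((H+B)/B) = 1.2811
Q* = 340.9157 * 1.2811 = 436.7339

436.7339 units


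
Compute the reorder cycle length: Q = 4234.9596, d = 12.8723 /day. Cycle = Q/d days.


Cycle = 4234.9596 / 12.8723 = 328.9979

328.9979 days


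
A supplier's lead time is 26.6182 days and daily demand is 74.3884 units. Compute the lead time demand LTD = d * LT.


LTD = 74.3884 * 26.6182 = 1980.0853

1980.0853 units


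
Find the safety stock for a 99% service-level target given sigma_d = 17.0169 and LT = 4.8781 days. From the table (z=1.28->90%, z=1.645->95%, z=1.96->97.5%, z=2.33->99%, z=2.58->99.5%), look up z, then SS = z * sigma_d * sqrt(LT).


From the table, SL = 99% corresponds to z = 2.33
sqrt(LT) = sqrt(4.8781) = 2.2086
SS = 2.33 * 17.0169 * 2.2086 = 87.5713

87.5713 units


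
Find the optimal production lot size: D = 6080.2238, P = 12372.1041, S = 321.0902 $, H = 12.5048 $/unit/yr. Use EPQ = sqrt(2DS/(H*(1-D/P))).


1 - D/P = 1 - 0.4914 = 0.5086
H*(1-D/P) = 6.3594
2DS = 3904600.5520
EPQ = sqrt(613992.3711) = 783.5767

783.5767 units


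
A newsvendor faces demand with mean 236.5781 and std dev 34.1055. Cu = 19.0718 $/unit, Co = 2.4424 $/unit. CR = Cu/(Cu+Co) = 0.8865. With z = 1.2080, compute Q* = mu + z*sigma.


CR = Cu/(Cu+Co) = 19.0718/(19.0718+2.4424) = 0.8865
z = 1.2080
Q* = 236.5781 + 1.2080 * 34.1055 = 277.7775

277.7775 units


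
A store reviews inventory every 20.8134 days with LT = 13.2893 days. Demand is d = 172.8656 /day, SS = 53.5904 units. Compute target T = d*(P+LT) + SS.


P + LT = 34.1027
d*(P+LT) = 172.8656 * 34.1027 = 5895.1837
T = 5895.1837 + 53.5904 = 5948.7741

5948.7741 units


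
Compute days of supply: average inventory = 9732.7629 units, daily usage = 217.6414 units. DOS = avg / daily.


DOS = 9732.7629 / 217.6414 = 44.7193

44.7193 days


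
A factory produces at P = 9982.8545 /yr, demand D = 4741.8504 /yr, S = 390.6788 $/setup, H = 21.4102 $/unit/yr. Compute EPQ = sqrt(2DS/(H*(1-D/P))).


1 - D/P = 1 - 0.4750 = 0.5250
H*(1-D/P) = 11.2404
2DS = 3705080.8481
EPQ = sqrt(329622.7716) = 574.1278

574.1278 units


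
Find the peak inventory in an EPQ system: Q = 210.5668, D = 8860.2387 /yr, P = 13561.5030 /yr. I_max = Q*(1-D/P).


D/P = 0.6533
1 - D/P = 0.3467
I_max = 210.5668 * 0.3467 = 72.9956

72.9956 units


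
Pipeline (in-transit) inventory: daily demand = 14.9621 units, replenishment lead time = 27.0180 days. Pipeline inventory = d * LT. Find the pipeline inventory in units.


Pipeline = 14.9621 * 27.0180 = 404.2460

404.2460 units


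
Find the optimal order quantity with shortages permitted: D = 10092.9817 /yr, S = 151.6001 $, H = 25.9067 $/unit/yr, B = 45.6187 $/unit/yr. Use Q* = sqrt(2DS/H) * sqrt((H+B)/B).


sqrt(2DS/H) = 343.6912
sqrt((H+B)/B) = 1.2522
Q* = 343.6912 * 1.2522 = 430.3553

430.3553 units


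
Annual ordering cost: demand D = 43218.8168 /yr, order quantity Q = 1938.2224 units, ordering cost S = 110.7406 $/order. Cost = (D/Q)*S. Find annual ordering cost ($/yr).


Number of orders = D/Q = 22.2982
Cost = 22.2982 * 110.7406 = 2469.3130

2469.3130 $/yr


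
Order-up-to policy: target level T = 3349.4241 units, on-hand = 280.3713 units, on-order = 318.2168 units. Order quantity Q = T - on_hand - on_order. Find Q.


Inventory position = OH + OO = 280.3713 + 318.2168 = 598.5881
Q = 3349.4241 - 598.5881 = 2750.8360

2750.8360 units


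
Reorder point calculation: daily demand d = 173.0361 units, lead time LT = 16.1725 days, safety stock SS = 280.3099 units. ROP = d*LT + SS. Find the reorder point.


d*LT = 173.0361 * 16.1725 = 2798.4263
ROP = 2798.4263 + 280.3099 = 3078.7362

3078.7362 units


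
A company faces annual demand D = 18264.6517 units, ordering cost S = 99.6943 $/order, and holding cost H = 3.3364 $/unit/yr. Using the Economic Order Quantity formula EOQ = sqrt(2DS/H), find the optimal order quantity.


2*D*S = 2 * 18264.6517 * 99.6943 = 3641763.3320
2*D*S/H = 1091524.7968
EOQ = sqrt(1091524.7968) = 1044.7606

1044.7606 units


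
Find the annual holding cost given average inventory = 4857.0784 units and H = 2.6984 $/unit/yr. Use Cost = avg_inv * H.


Cost = 4857.0784 * 2.6984 = 13106.3404

13106.3404 $/yr


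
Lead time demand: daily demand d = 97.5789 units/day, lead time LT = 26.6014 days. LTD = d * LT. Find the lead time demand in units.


LTD = 97.5789 * 26.6014 = 2595.7354

2595.7354 units


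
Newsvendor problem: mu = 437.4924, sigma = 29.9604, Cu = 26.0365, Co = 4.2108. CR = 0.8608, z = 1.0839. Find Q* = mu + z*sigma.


CR = Cu/(Cu+Co) = 26.0365/(26.0365+4.2108) = 0.8608
z = 1.0839
Q* = 437.4924 + 1.0839 * 29.9604 = 469.9665

469.9665 units


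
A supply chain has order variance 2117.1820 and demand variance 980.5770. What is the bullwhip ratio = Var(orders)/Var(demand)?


BW = 2117.1820 / 980.5770 = 2.1591

2.1591


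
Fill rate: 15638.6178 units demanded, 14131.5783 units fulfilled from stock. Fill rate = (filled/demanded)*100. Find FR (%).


FR = 14131.5783 / 15638.6178 * 100 = 90.3633

90.3633%


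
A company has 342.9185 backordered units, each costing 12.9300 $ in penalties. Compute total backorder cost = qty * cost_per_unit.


Total = 342.9185 * 12.9300 = 4433.9362

4433.9362 $


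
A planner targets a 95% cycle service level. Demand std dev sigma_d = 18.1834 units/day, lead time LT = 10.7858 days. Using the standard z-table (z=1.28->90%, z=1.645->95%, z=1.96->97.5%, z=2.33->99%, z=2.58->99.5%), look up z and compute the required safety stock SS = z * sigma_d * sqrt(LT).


From the table, SL = 95% corresponds to z = 1.645
sqrt(LT) = sqrt(10.7858) = 3.2842
SS = 1.645 * 18.1834 * 3.2842 = 98.2352

98.2352 units


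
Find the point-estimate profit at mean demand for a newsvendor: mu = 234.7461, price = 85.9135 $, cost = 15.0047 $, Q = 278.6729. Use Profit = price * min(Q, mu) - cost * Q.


Sales at mu = min(278.6729, 234.7461) = 234.7461
Revenue = 85.9135 * 234.7461 = 20167.8591
Total cost = 15.0047 * 278.6729 = 4181.4033
Profit = 20167.8591 - 4181.4033 = 15986.4558

15986.4558 $


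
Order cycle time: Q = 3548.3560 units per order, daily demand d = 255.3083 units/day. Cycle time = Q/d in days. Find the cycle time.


Cycle = 3548.3560 / 255.3083 = 13.8983

13.8983 days


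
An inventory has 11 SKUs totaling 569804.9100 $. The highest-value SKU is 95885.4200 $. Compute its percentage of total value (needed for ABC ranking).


Top item = 95885.4200
Total = 569804.9100
Percentage = 95885.4200 / 569804.9100 * 100 = 16.8278

16.8278%


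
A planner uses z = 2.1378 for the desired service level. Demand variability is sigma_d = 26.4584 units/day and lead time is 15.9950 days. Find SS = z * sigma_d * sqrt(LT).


sqrt(LT) = sqrt(15.9950) = 3.9994
SS = 2.1378 * 26.4584 * 3.9994 = 226.2157

226.2157 units


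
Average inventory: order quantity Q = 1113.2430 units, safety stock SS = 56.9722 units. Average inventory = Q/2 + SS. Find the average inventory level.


Q/2 = 556.6215
Avg = 556.6215 + 56.9722 = 613.5937

613.5937 units


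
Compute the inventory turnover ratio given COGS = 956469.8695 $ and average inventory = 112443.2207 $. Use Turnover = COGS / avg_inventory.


Turnover = 956469.8695 / 112443.2207 = 8.5062

8.5062


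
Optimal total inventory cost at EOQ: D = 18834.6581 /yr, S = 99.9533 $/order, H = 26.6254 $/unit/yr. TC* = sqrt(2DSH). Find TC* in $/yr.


2*D*S*H = 100249222.8946
TC* = sqrt(100249222.8946) = 10012.4534

10012.4534 $/yr


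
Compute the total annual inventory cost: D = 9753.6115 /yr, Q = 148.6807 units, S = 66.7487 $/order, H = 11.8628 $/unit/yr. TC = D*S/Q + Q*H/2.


Ordering cost = D*S/Q = 4378.7855
Holding cost = Q*H/2 = 881.8847
TC = 4378.7855 + 881.8847 = 5260.6702

5260.6702 $/yr


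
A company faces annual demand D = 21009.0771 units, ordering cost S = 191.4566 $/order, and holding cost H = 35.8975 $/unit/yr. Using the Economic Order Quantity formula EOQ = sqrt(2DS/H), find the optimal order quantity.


2*D*S = 2 * 21009.0771 * 191.4566 = 8044652.9414
2*D*S/H = 224100.6460
EOQ = sqrt(224100.6460) = 473.3927

473.3927 units


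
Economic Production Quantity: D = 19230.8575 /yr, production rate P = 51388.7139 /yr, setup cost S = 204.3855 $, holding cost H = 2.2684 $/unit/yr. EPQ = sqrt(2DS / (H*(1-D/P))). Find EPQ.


1 - D/P = 1 - 0.3742 = 0.6258
H*(1-D/P) = 1.4195
2DS = 7861016.8511
EPQ = sqrt(5537831.6092) = 2353.2598

2353.2598 units


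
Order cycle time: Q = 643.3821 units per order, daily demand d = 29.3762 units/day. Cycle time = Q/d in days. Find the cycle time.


Cycle = 643.3821 / 29.3762 = 21.9015

21.9015 days


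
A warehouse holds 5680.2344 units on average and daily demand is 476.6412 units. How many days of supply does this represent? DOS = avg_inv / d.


DOS = 5680.2344 / 476.6412 = 11.9172

11.9172 days


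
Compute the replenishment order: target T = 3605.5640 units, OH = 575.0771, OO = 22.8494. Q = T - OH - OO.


Inventory position = OH + OO = 575.0771 + 22.8494 = 597.9265
Q = 3605.5640 - 597.9265 = 3007.6375

3007.6375 units


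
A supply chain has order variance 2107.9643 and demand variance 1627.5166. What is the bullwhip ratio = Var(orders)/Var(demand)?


BW = 2107.9643 / 1627.5166 = 1.2952

1.2952


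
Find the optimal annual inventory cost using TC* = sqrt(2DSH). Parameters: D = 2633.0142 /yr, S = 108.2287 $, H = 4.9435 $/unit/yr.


2*D*S*H = 2817475.6889
TC* = sqrt(2817475.6889) = 1678.5338

1678.5338 $/yr


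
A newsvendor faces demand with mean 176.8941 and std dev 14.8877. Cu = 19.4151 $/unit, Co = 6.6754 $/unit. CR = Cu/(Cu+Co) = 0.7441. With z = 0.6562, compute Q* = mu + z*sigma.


CR = Cu/(Cu+Co) = 19.4151/(19.4151+6.6754) = 0.7441
z = 0.6562
Q* = 176.8941 + 0.6562 * 14.8877 = 186.6634

186.6634 units


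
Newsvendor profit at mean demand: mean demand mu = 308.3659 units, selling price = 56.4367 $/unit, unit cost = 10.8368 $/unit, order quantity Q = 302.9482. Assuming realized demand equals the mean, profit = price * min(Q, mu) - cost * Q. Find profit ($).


Sales at mu = min(302.9482, 308.3659) = 302.9482
Revenue = 56.4367 * 302.9482 = 17097.3967
Total cost = 10.8368 * 302.9482 = 3282.9891
Profit = 17097.3967 - 3282.9891 = 13814.4076

13814.4076 $


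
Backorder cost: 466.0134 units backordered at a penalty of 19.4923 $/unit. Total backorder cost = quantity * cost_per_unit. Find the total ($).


Total = 466.0134 * 19.4923 = 9083.6730

9083.6730 $


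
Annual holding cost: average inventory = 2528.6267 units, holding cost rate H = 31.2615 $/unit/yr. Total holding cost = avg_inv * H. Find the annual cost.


Cost = 2528.6267 * 31.2615 = 79048.6636

79048.6636 $/yr


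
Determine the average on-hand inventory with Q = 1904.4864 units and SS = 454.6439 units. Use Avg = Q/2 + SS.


Q/2 = 952.2432
Avg = 952.2432 + 454.6439 = 1406.8871

1406.8871 units


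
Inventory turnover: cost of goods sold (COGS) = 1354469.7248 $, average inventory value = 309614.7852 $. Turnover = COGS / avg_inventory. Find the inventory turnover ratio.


Turnover = 1354469.7248 / 309614.7852 = 4.3747

4.3747


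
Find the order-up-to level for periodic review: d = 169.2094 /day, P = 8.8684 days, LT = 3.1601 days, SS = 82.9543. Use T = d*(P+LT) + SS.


P + LT = 12.0285
d*(P+LT) = 169.2094 * 12.0285 = 2035.3353
T = 2035.3353 + 82.9543 = 2118.2896

2118.2896 units


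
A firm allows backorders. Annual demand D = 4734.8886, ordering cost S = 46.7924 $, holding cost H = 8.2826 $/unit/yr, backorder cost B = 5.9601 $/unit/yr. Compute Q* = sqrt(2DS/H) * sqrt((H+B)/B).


sqrt(2DS/H) = 231.2992
sqrt((H+B)/B) = 1.5459
Q* = 231.2992 * 1.5459 = 357.5556

357.5556 units


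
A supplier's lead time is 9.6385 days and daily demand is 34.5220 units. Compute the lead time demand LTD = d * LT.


LTD = 34.5220 * 9.6385 = 332.7403

332.7403 units


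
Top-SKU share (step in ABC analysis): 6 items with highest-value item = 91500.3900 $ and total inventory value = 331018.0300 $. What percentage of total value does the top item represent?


Top item = 91500.3900
Total = 331018.0300
Percentage = 91500.3900 / 331018.0300 * 100 = 27.6421

27.6421%


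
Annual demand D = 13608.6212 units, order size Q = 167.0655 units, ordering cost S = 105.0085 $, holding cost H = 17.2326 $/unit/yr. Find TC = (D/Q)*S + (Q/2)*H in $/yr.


Ordering cost = D*S/Q = 8553.6565
Holding cost = Q*H/2 = 1439.4865
TC = 8553.6565 + 1439.4865 = 9993.1430

9993.1430 $/yr


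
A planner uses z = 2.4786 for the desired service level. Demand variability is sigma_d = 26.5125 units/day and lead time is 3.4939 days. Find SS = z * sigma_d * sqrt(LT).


sqrt(LT) = sqrt(3.4939) = 1.8692
SS = 2.4786 * 26.5125 * 1.8692 = 122.8322

122.8322 units


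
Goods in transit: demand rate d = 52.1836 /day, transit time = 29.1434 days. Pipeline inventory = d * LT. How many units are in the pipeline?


Pipeline = 52.1836 * 29.1434 = 1520.8075

1520.8075 units


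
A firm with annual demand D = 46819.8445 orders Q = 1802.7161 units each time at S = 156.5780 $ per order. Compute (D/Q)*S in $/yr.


Number of orders = D/Q = 25.9718
Cost = 25.9718 * 156.5780 = 4066.6179

4066.6179 $/yr


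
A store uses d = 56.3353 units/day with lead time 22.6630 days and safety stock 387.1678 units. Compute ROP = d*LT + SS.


d*LT = 56.3353 * 22.6630 = 1276.7269
ROP = 1276.7269 + 387.1678 = 1663.8947

1663.8947 units


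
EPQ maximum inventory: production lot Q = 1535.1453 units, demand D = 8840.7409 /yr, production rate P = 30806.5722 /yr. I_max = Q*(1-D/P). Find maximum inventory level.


D/P = 0.2870
1 - D/P = 0.7130
I_max = 1535.1453 * 0.7130 = 1094.5957

1094.5957 units


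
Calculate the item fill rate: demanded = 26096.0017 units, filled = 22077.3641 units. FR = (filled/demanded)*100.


FR = 22077.3641 / 26096.0017 * 100 = 84.6006

84.6006%


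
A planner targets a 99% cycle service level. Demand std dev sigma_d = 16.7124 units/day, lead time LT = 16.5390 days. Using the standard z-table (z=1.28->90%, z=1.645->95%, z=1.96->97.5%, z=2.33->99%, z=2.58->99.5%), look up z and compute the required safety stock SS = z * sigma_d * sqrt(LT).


From the table, SL = 99% corresponds to z = 2.33
sqrt(LT) = sqrt(16.5390) = 4.0668
SS = 2.33 * 16.7124 * 4.0668 = 158.3614

158.3614 units


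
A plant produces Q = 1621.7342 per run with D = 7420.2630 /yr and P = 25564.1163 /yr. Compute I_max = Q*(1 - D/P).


D/P = 0.2903
1 - D/P = 0.7097
I_max = 1621.7342 * 0.7097 = 1151.0082

1151.0082 units


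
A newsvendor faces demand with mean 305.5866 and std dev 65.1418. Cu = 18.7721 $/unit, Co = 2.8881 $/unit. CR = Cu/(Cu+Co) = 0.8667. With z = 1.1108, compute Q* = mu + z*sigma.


CR = Cu/(Cu+Co) = 18.7721/(18.7721+2.8881) = 0.8667
z = 1.1108
Q* = 305.5866 + 1.1108 * 65.1418 = 377.9461

377.9461 units


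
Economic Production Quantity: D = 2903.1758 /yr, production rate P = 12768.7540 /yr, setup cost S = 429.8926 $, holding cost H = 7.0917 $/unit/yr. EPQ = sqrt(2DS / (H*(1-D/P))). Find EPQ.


1 - D/P = 1 - 0.2274 = 0.7726
H*(1-D/P) = 5.4793
2DS = 2496107.5858
EPQ = sqrt(455553.0109) = 674.9467

674.9467 units


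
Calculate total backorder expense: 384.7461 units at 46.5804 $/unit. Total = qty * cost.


Total = 384.7461 * 46.5804 = 17921.6272

17921.6272 $


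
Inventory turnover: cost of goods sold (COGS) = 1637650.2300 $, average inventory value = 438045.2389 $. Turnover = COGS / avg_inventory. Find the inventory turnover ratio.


Turnover = 1637650.2300 / 438045.2389 = 3.7385

3.7385


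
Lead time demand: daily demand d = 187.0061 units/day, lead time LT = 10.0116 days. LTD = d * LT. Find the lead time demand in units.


LTD = 187.0061 * 10.0116 = 1872.2303

1872.2303 units


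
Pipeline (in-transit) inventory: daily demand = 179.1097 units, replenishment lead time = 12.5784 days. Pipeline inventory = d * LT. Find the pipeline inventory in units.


Pipeline = 179.1097 * 12.5784 = 2252.9135

2252.9135 units


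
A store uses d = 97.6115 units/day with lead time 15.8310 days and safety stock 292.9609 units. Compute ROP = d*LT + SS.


d*LT = 97.6115 * 15.8310 = 1545.2877
ROP = 1545.2877 + 292.9609 = 1838.2486

1838.2486 units


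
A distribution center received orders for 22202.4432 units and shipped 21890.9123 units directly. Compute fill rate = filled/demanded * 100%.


FR = 21890.9123 / 22202.4432 * 100 = 98.5969

98.5969%


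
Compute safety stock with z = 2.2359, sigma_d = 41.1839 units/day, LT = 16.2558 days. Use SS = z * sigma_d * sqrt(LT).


sqrt(LT) = sqrt(16.2558) = 4.0318
SS = 2.2359 * 41.1839 * 4.0318 = 371.2650

371.2650 units


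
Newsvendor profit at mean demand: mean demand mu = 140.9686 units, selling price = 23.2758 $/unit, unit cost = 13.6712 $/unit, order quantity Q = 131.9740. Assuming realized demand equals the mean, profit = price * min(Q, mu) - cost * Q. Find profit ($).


Sales at mu = min(131.9740, 140.9686) = 131.9740
Revenue = 23.2758 * 131.9740 = 3071.8004
Total cost = 13.6712 * 131.9740 = 1804.2429
Profit = 3071.8004 - 1804.2429 = 1267.5575

1267.5575 $


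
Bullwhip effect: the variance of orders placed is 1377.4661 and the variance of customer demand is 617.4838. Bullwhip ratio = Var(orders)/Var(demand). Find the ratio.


BW = 1377.4661 / 617.4838 = 2.2308

2.2308


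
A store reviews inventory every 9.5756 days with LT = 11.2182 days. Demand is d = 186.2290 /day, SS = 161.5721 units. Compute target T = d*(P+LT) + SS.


P + LT = 20.7938
d*(P+LT) = 186.2290 * 20.7938 = 3872.4086
T = 3872.4086 + 161.5721 = 4033.9807

4033.9807 units


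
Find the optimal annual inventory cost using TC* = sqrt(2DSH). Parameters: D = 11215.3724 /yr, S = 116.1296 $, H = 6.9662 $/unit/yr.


2*D*S*H = 18146069.2276
TC* = sqrt(18146069.2276) = 4259.8203

4259.8203 $/yr


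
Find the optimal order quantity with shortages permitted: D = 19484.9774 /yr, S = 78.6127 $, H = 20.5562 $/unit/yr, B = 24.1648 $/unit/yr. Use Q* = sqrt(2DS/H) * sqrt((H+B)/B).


sqrt(2DS/H) = 386.0467
sqrt((H+B)/B) = 1.3604
Q* = 386.0467 * 1.3604 = 525.1750

525.1750 units


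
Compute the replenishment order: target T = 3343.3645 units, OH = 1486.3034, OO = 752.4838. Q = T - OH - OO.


Inventory position = OH + OO = 1486.3034 + 752.4838 = 2238.7872
Q = 3343.3645 - 2238.7872 = 1104.5773

1104.5773 units


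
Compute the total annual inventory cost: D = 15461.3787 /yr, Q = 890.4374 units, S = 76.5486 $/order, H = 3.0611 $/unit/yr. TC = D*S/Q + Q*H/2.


Ordering cost = D*S/Q = 1329.1747
Holding cost = Q*H/2 = 1362.8590
TC = 1329.1747 + 1362.8590 = 2692.0337

2692.0337 $/yr


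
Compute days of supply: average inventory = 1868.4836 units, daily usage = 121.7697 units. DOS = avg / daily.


DOS = 1868.4836 / 121.7697 = 15.3444

15.3444 days


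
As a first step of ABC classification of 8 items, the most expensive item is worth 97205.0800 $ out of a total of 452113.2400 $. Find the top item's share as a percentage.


Top item = 97205.0800
Total = 452113.2400
Percentage = 97205.0800 / 452113.2400 * 100 = 21.5002

21.5002%


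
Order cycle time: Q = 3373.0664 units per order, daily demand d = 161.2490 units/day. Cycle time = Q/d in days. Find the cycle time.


Cycle = 3373.0664 / 161.2490 = 20.9184

20.9184 days


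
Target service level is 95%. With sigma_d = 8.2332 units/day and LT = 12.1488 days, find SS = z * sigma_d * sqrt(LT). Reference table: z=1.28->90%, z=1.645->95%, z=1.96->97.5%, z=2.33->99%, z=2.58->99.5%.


From the table, SL = 95% corresponds to z = 1.645
sqrt(LT) = sqrt(12.1488) = 3.4855
SS = 1.645 * 8.2332 * 3.4855 = 47.2064

47.2064 units


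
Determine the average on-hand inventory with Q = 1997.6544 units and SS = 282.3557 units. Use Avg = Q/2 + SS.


Q/2 = 998.8272
Avg = 998.8272 + 282.3557 = 1281.1829

1281.1829 units


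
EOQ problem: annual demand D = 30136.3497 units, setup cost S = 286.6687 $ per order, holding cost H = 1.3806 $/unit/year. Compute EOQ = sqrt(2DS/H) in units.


2*D*S = 2 * 30136.3497 * 286.6687 = 17278296.3825
2*D*S/H = 12515063.2931
EOQ = sqrt(12515063.2931) = 3537.6635

3537.6635 units


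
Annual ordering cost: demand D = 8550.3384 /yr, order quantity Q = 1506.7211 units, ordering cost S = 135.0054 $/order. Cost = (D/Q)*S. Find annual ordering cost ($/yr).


Number of orders = D/Q = 5.6748
Cost = 5.6748 * 135.0054 = 766.1284

766.1284 $/yr


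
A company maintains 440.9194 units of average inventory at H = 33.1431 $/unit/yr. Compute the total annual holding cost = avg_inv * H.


Cost = 440.9194 * 33.1431 = 14613.4358

14613.4358 $/yr


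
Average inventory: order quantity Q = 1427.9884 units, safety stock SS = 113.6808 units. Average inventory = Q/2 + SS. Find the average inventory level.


Q/2 = 713.9942
Avg = 713.9942 + 113.6808 = 827.6750

827.6750 units


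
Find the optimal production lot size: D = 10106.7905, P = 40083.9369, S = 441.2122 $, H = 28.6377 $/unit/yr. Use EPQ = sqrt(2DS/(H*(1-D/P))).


1 - D/P = 1 - 0.2521 = 0.7479
H*(1-D/P) = 21.4170
2DS = 8918478.5429
EPQ = sqrt(416421.0908) = 645.3070

645.3070 units


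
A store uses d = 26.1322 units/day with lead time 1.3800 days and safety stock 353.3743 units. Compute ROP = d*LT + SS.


d*LT = 26.1322 * 1.3800 = 36.0624
ROP = 36.0624 + 353.3743 = 389.4367

389.4367 units


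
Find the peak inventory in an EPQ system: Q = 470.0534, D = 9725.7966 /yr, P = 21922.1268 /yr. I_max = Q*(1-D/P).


D/P = 0.4437
1 - D/P = 0.5563
I_max = 470.0534 * 0.5563 = 261.5132

261.5132 units


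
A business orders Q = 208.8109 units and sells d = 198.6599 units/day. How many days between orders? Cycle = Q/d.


Cycle = 208.8109 / 198.6599 = 1.0511

1.0511 days


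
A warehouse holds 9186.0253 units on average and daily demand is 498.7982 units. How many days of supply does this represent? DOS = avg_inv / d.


DOS = 9186.0253 / 498.7982 = 18.4163

18.4163 days


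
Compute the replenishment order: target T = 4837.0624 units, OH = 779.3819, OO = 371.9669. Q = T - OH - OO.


Inventory position = OH + OO = 779.3819 + 371.9669 = 1151.3488
Q = 4837.0624 - 1151.3488 = 3685.7136

3685.7136 units


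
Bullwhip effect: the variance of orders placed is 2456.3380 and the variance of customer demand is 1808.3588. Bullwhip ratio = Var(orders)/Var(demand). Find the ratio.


BW = 2456.3380 / 1808.3588 = 1.3583

1.3583


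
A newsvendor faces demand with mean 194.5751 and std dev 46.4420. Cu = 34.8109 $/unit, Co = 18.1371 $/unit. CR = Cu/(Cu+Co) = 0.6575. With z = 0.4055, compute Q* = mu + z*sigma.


CR = Cu/(Cu+Co) = 34.8109/(34.8109+18.1371) = 0.6575
z = 0.4055
Q* = 194.5751 + 0.4055 * 46.4420 = 213.4073

213.4073 units


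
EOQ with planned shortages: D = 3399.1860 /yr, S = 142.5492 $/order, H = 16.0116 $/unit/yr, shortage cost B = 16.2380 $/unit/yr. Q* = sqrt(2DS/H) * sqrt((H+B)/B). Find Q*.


sqrt(2DS/H) = 246.0183
sqrt((H+B)/B) = 1.4093
Q* = 246.0183 * 1.4093 = 346.7076

346.7076 units


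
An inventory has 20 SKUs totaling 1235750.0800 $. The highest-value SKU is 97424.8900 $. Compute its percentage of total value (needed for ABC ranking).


Top item = 97424.8900
Total = 1235750.0800
Percentage = 97424.8900 / 1235750.0800 * 100 = 7.8839

7.8839%


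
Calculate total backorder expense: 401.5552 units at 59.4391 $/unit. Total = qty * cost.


Total = 401.5552 * 59.4391 = 23868.0797

23868.0797 $


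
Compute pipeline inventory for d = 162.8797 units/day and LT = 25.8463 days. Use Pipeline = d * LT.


Pipeline = 162.8797 * 25.8463 = 4209.8376

4209.8376 units


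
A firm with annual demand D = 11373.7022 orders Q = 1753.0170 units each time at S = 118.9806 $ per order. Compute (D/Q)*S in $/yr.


Number of orders = D/Q = 6.4881
Cost = 6.4881 * 118.9806 = 771.9548

771.9548 $/yr


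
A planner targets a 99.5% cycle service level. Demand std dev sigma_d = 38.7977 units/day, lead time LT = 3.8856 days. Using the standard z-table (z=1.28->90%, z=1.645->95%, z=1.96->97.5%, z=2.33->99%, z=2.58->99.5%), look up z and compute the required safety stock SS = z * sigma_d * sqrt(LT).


From the table, SL = 99.5% corresponds to z = 2.58
sqrt(LT) = sqrt(3.8856) = 1.9712
SS = 2.58 * 38.7977 * 1.9712 = 197.3126

197.3126 units


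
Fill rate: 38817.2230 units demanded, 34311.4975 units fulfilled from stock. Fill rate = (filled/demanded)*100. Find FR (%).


FR = 34311.4975 / 38817.2230 * 100 = 88.3925

88.3925%


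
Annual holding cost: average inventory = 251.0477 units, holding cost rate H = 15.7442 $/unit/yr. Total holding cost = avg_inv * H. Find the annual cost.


Cost = 251.0477 * 15.7442 = 3952.5452

3952.5452 $/yr


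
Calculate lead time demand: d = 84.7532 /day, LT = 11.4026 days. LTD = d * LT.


LTD = 84.7532 * 11.4026 = 966.4068

966.4068 units


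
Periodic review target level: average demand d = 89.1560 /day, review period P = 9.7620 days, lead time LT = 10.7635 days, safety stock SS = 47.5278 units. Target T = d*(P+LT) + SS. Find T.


P + LT = 20.5255
d*(P+LT) = 89.1560 * 20.5255 = 1829.9715
T = 1829.9715 + 47.5278 = 1877.4993

1877.4993 units


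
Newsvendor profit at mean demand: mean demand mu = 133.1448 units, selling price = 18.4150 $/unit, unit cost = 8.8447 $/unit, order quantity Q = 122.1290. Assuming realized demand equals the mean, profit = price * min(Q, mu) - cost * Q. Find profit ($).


Sales at mu = min(122.1290, 133.1448) = 122.1290
Revenue = 18.4150 * 122.1290 = 2249.0055
Total cost = 8.8447 * 122.1290 = 1080.1944
Profit = 2249.0055 - 1080.1944 = 1168.8112

1168.8112 $


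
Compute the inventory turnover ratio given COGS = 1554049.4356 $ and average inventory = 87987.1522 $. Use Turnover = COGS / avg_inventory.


Turnover = 1554049.4356 / 87987.1522 = 17.6622

17.6622


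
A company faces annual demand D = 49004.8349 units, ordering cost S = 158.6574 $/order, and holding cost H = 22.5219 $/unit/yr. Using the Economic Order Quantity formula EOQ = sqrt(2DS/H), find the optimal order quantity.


2*D*S = 2 * 49004.8349 * 158.6574 = 15549959.3853
2*D*S/H = 690437.2804
EOQ = sqrt(690437.2804) = 830.9256

830.9256 units


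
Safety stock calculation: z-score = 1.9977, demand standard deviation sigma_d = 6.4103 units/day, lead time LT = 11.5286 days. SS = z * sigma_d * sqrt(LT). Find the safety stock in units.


sqrt(LT) = sqrt(11.5286) = 3.3954
SS = 1.9977 * 6.4103 * 3.3954 = 43.4807

43.4807 units


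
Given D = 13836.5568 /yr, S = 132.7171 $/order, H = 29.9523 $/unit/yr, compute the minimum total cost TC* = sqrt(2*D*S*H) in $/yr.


2*D*S*H = 110005673.9790
TC* = sqrt(110005673.9790) = 10488.3590

10488.3590 $/yr


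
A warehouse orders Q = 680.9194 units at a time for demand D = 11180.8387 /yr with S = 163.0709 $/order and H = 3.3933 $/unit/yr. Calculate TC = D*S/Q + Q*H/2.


Ordering cost = D*S/Q = 2677.6582
Holding cost = Q*H/2 = 1155.2819
TC = 2677.6582 + 1155.2819 = 3832.9401

3832.9401 $/yr


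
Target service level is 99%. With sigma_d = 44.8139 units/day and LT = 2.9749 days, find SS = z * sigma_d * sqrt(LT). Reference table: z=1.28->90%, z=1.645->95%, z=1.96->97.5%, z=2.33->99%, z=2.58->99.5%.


From the table, SL = 99% corresponds to z = 2.33
sqrt(LT) = sqrt(2.9749) = 1.7248
SS = 2.33 * 44.8139 * 1.7248 = 180.0963

180.0963 units


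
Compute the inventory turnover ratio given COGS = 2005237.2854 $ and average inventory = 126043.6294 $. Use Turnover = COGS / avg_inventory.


Turnover = 2005237.2854 / 126043.6294 = 15.9091

15.9091


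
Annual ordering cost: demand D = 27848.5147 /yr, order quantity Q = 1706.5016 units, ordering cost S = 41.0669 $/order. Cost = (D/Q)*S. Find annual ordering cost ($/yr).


Number of orders = D/Q = 16.3191
Cost = 16.3191 * 41.0669 = 670.1735

670.1735 $/yr


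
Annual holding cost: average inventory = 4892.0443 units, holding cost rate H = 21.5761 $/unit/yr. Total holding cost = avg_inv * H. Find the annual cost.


Cost = 4892.0443 * 21.5761 = 105551.2370

105551.2370 $/yr


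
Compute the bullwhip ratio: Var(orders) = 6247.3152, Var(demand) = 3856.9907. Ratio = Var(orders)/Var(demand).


BW = 6247.3152 / 3856.9907 = 1.6197

1.6197


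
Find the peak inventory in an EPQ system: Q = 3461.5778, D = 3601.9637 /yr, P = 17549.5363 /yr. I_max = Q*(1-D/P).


D/P = 0.2052
1 - D/P = 0.7948
I_max = 3461.5778 * 0.7948 = 2751.1045

2751.1045 units


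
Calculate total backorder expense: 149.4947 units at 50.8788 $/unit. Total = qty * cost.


Total = 149.4947 * 50.8788 = 7606.1109

7606.1109 $


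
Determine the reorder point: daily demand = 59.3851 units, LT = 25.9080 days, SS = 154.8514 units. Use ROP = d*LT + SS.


d*LT = 59.3851 * 25.9080 = 1538.5492
ROP = 1538.5492 + 154.8514 = 1693.4006

1693.4006 units


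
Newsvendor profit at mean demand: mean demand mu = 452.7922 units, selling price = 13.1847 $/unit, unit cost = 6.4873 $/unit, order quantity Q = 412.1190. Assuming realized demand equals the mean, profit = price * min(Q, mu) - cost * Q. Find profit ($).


Sales at mu = min(412.1190, 452.7922) = 412.1190
Revenue = 13.1847 * 412.1190 = 5433.6654
Total cost = 6.4873 * 412.1190 = 2673.5396
Profit = 5433.6654 - 2673.5396 = 2760.1258

2760.1258 $


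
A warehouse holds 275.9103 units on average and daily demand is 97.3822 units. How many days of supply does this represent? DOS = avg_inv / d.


DOS = 275.9103 / 97.3822 = 2.8333

2.8333 days


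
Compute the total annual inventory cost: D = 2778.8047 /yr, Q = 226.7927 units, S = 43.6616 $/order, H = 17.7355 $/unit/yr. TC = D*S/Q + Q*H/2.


Ordering cost = D*S/Q = 534.9690
Holding cost = Q*H/2 = 2011.1410
TC = 534.9690 + 2011.1410 = 2546.1099

2546.1099 $/yr


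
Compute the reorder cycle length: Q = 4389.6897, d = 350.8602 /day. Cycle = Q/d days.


Cycle = 4389.6897 / 350.8602 = 12.5112

12.5112 days


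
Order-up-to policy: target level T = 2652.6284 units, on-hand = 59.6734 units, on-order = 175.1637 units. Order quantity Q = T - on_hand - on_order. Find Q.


Inventory position = OH + OO = 59.6734 + 175.1637 = 234.8371
Q = 2652.6284 - 234.8371 = 2417.7913

2417.7913 units


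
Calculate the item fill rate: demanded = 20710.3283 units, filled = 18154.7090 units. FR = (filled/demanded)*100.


FR = 18154.7090 / 20710.3283 * 100 = 87.6602

87.6602%


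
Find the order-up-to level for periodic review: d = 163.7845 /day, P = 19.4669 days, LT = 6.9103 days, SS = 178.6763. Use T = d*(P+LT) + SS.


P + LT = 26.3772
d*(P+LT) = 163.7845 * 26.3772 = 4320.1765
T = 4320.1765 + 178.6763 = 4498.8528

4498.8528 units


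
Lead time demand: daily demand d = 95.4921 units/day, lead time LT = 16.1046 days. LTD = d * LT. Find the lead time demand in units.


LTD = 95.4921 * 16.1046 = 1537.8621

1537.8621 units


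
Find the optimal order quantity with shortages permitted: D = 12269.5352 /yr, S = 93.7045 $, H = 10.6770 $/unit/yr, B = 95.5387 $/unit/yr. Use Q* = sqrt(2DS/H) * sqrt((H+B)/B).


sqrt(2DS/H) = 464.0712
sqrt((H+B)/B) = 1.0544
Q* = 464.0712 * 1.0544 = 489.3159

489.3159 units


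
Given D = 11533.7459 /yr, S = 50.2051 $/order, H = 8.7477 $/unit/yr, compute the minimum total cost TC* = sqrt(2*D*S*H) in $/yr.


2*D*S*H = 10130761.5168
TC* = sqrt(10130761.5168) = 3182.8857

3182.8857 $/yr


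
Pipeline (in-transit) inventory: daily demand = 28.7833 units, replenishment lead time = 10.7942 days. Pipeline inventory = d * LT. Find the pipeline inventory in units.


Pipeline = 28.7833 * 10.7942 = 310.6927

310.6927 units


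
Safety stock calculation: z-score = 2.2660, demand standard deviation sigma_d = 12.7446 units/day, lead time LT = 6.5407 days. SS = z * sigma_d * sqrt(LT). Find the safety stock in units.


sqrt(LT) = sqrt(6.5407) = 2.5575
SS = 2.2660 * 12.7446 * 2.5575 = 73.8581

73.8581 units


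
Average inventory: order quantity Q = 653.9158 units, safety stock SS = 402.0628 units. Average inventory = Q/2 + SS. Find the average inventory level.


Q/2 = 326.9579
Avg = 326.9579 + 402.0628 = 729.0207

729.0207 units


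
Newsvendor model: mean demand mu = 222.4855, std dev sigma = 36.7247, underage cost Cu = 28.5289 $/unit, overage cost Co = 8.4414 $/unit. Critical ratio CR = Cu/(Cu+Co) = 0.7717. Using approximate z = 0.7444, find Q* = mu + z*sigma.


CR = Cu/(Cu+Co) = 28.5289/(28.5289+8.4414) = 0.7717
z = 0.7444
Q* = 222.4855 + 0.7444 * 36.7247 = 249.8234

249.8234 units


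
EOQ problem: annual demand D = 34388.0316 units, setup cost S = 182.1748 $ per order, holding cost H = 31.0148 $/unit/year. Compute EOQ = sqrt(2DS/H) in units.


2*D*S = 2 * 34388.0316 * 182.1748 = 12529265.5582
2*D*S/H = 403976.9903
EOQ = sqrt(403976.9903) = 635.5918

635.5918 units


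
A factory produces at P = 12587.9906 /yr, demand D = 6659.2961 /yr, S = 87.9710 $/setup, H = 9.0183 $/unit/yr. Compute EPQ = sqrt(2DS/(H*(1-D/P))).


1 - D/P = 1 - 0.5290 = 0.4710
H*(1-D/P) = 4.2474
2DS = 1171649.8744
EPQ = sqrt(275848.4257) = 525.2127

525.2127 units


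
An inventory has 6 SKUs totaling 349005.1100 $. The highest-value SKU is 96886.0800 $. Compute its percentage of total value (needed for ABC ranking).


Top item = 96886.0800
Total = 349005.1100
Percentage = 96886.0800 / 349005.1100 * 100 = 27.7606

27.7606%


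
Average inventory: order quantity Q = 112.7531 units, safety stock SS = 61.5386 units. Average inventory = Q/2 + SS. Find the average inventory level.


Q/2 = 56.3766
Avg = 56.3766 + 61.5386 = 117.9152

117.9152 units


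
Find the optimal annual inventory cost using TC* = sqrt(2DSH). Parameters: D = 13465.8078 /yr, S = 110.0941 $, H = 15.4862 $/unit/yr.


2*D*S*H = 45916768.5406
TC* = sqrt(45916768.5406) = 6776.1913

6776.1913 $/yr


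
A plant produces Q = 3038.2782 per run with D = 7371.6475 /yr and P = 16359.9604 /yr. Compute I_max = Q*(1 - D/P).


D/P = 0.4506
1 - D/P = 0.5494
I_max = 3038.2782 * 0.5494 = 1669.2580

1669.2580 units


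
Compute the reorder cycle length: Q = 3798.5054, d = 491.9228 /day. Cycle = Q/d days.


Cycle = 3798.5054 / 491.9228 = 7.7218

7.7218 days


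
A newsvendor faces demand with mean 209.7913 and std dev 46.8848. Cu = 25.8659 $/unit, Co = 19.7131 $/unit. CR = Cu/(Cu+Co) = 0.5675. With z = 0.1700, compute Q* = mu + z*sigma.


CR = Cu/(Cu+Co) = 25.8659/(25.8659+19.7131) = 0.5675
z = 0.1700
Q* = 209.7913 + 0.1700 * 46.8848 = 217.7617

217.7617 units


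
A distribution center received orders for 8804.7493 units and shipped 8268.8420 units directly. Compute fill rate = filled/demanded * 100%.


FR = 8268.8420 / 8804.7493 * 100 = 93.9134

93.9134%


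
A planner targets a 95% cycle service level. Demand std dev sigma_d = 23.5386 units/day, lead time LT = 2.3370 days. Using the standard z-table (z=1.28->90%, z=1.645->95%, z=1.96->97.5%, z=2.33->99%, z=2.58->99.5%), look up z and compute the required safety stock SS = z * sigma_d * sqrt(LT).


From the table, SL = 95% corresponds to z = 1.645
sqrt(LT) = sqrt(2.3370) = 1.5287
SS = 1.645 * 23.5386 * 1.5287 = 59.1938

59.1938 units
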